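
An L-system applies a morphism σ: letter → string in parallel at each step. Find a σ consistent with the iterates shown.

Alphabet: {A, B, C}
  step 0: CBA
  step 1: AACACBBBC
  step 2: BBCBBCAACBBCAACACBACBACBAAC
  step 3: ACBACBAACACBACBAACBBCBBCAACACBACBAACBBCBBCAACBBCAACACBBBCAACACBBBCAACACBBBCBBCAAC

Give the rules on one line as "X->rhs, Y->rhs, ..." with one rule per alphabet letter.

  step 2 ⇒ step 3: BBCBBCAACBBCAACACBACBACBAAC ⇒ ACB·ACB·AAC·ACB·ACB·AAC·BBC·BBC·AAC·ACB·ACB·AAC·BBC·BBC·AAC·BBC·AAC·ACB·BBC·AAC·ACB·BBC·AAC·ACB·BBC·BBC·AAC
    A ↦ BBC
    B ↦ ACB
    C ↦ AAC

A->BBC, B->ACB, C->AAC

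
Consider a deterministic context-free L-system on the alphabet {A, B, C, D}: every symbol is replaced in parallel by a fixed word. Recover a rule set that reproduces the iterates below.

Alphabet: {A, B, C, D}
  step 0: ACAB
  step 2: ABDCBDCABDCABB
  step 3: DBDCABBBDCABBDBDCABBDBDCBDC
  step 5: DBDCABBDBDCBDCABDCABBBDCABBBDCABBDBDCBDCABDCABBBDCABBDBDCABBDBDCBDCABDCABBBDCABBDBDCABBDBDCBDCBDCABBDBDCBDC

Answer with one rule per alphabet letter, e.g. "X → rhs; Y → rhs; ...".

  step 2 ⇒ step 3: ABDCBDCABDCABB ⇒ D·BDC·A·BB·BDC·A·BB·D·BDC·A·BB·D·BDC·BDC
    A ↦ D
    B ↦ BDC
    C ↦ BB
    D ↦ A

A->D, B->BDC, C->BB, D->A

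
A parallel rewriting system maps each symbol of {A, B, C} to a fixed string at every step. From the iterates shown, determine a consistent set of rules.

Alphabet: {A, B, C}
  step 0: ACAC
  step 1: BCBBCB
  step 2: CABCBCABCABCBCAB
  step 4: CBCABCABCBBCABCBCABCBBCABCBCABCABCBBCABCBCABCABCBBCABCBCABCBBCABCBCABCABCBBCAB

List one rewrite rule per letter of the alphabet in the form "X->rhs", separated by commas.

A->B, B->CAB, C->CB

  step 1 ⇒ step 2: BCBBCB ⇒ CAB·CB·CAB·CAB·CB·CAB
    B ↦ CAB
    C ↦ CB
  step 0 ⇒ step 1: ACAC ⇒ B·CB·B·CB
    A ↦ B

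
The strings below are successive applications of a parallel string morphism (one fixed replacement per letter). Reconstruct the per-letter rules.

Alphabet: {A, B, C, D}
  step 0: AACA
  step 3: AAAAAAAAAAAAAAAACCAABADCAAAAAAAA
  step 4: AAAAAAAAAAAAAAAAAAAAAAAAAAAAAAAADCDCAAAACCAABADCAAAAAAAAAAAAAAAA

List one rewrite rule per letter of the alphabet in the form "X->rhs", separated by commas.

A->AA, B->CC, C->DC, D->BA

  step 3 ⇒ step 4: AAAAAAAAAAAAAAAACCAABADCAAAAAAAA ⇒ AA·AA·AA·AA·AA·AA·AA·AA·AA·AA·AA·AA·AA·AA·AA·AA·DC·DC·AA·AA·CC·AA·BA·DC·AA·AA·AA·AA·AA·AA·AA·AA
    A ↦ AA
    B ↦ CC
    C ↦ DC
    D ↦ BA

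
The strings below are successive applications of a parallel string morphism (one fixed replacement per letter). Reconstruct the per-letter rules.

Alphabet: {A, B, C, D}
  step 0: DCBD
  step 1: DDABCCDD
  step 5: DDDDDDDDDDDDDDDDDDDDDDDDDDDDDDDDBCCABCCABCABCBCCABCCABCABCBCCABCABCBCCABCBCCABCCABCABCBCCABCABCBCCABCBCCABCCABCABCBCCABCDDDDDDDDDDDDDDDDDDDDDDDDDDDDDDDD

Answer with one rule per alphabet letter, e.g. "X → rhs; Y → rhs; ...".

A->BC, B->C, C->ABC, D->DD

  step 0 ⇒ step 1: DCBD ⇒ DD·ABC·C·DD
    B ↦ C
    C ↦ ABC
    D ↦ DD
    A ↦ BC  (constrained at step 1)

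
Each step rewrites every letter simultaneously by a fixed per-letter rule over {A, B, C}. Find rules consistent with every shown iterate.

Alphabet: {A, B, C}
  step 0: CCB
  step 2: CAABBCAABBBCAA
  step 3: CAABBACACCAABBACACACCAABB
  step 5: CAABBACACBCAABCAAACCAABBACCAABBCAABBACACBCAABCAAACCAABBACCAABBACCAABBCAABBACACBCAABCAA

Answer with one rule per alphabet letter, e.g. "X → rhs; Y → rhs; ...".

  step 2 ⇒ step 3: CAABBCAABBBCAA ⇒ CAA·B·B·AC·AC·CAA·B·B·AC·AC·AC·CAA·B·B
    A ↦ B
    B ↦ AC
    C ↦ CAA

A->B, B->AC, C->CAA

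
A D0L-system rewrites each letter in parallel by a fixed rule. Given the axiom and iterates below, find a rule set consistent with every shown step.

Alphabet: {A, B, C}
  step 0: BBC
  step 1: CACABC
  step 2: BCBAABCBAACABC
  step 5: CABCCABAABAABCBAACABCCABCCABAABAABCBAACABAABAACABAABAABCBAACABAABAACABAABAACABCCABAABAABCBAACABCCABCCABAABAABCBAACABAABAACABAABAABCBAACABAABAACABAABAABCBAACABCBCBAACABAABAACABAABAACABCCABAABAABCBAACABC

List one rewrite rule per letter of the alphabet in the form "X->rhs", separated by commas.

  step 1 ⇒ step 2: CACABC ⇒ BC·BAA·BC·BAA·CA·BC
    A ↦ BAA
    B ↦ CA
    C ↦ BC

A->BAA, B->CA, C->BC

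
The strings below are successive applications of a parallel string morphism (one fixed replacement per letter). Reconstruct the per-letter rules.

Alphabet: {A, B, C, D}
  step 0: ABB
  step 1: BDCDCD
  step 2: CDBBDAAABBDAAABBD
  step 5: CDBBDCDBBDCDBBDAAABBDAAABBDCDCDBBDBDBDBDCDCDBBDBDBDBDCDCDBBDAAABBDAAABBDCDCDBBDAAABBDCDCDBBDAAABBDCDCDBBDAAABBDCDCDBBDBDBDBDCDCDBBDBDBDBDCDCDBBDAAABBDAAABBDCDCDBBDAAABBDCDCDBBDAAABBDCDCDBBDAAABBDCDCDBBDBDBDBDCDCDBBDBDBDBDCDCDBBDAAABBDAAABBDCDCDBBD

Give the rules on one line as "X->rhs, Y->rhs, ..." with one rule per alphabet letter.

  step 1 ⇒ step 2: BDCDCD ⇒ CD·BBD·AAA·BBD·AAA·BBD
    B ↦ CD
    C ↦ AAA
    D ↦ BBD
  step 0 ⇒ step 1: ABB ⇒ BD·CD·CD
    A ↦ BD

A->BD, B->CD, C->AAA, D->BBD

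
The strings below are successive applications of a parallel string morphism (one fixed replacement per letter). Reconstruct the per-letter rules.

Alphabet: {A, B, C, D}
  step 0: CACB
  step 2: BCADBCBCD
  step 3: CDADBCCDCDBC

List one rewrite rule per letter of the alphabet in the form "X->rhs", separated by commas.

  step 2 ⇒ step 3: BCADBCBCD ⇒ C·D·AD·BC·C·D·C·D·BC
    A ↦ AD
    B ↦ C
    C ↦ D
    D ↦ BC

A->AD, B->C, C->D, D->BC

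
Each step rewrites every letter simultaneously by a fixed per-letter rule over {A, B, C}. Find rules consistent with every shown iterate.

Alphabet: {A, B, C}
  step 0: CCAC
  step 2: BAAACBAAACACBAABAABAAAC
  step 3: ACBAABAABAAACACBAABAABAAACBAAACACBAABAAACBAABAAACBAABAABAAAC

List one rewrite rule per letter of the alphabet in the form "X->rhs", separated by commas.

  step 2 ⇒ step 3: BAAACBAAACACBAABAABAAAC ⇒ AC·BAA·BAA·BAA·AC·AC·BAA·BAA·BAA·AC·BAA·AC·AC·BAA·BAA·AC·BAA·BAA·AC·BAA·BAA·BAA·AC
    A ↦ BAA
    B ↦ AC
    C ↦ AC

A->BAA, B->AC, C->AC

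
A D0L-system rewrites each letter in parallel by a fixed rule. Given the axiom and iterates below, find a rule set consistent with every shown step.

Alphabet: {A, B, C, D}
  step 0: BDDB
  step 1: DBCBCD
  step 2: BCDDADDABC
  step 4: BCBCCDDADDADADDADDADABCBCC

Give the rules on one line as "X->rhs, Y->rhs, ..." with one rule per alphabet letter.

A->C, B->D, C->DA, D->BC

  step 1 ⇒ step 2: DBCBCD ⇒ BC·D·DA·D·DA·BC
    B ↦ D
    C ↦ DA
    D ↦ BC
    A ↦ C  (constrained at step 2)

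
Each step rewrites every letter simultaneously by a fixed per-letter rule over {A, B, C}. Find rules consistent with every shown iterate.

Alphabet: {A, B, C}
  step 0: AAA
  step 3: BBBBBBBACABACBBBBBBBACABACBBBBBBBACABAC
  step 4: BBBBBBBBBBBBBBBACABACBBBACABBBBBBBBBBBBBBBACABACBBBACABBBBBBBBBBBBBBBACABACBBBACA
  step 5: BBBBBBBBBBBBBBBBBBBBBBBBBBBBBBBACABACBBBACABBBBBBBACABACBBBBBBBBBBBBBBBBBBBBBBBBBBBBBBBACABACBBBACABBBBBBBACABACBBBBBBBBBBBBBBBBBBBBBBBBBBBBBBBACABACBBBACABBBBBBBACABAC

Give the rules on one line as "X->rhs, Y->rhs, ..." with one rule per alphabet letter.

A->BAC, B->BB, C->A

  step 4 ⇒ step 5: BBBBBBBBBBBBBBBACABACBBBACABBBBBBBBBBBBBBBACABACBBBACABBBBBBBBBBBBBBBACABACBBBACA ⇒ BB·BB·BB·BB·BB·BB·BB·BB·BB·BB·BB·BB·BB·BB·BB·BAC·A·BAC·BB·BAC·A·BB·BB·BB·BAC·A·BAC·BB·BB·BB·BB·BB·BB·BB·BB·BB·BB·BB·BB·BB·BB·BB·BAC·A·BAC·BB·BAC·A·BB·BB·BB·BAC·A·BAC·BB·BB·BB·BB·BB·BB·BB·BB·BB·BB·BB·BB·BB·BB·BB·BAC·A·BAC·BB·BAC·A·BB·BB·BB·BAC·A·BAC
    A ↦ BAC
    B ↦ BB
    C ↦ A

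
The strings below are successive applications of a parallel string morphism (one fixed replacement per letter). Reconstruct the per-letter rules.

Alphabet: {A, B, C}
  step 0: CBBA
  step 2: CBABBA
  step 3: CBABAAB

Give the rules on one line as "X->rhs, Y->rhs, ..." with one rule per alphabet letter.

  step 2 ⇒ step 3: CBABBA ⇒ CB·A·B·A·A·B
    A ↦ B
    B ↦ A
    C ↦ CB

A->B, B->A, C->CB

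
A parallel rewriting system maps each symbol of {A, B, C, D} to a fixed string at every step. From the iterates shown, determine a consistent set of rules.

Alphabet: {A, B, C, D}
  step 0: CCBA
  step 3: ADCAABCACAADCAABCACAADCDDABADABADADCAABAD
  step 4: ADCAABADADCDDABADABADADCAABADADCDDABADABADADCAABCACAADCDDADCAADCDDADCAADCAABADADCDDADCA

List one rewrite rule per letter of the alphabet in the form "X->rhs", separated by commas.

  step 3 ⇒ step 4: ADCAABCACAADCAABCACAADCDDABADABADADCAABAD ⇒ AD·CA·AB·AD·AD·CDD·AB·AD·AB·AD·AD·CA·AB·AD·AD·CDD·AB·AD·AB·AD·AD·CA·AB·CA·CA·AD·CDD·AD·CA·AD·CDD·AD·CA·AD·CA·AB·AD·AD·CDD·AD·CA
    A ↦ AD
    B ↦ CDD
    C ↦ AB
    D ↦ CA

A->AD, B->CDD, C->AB, D->CA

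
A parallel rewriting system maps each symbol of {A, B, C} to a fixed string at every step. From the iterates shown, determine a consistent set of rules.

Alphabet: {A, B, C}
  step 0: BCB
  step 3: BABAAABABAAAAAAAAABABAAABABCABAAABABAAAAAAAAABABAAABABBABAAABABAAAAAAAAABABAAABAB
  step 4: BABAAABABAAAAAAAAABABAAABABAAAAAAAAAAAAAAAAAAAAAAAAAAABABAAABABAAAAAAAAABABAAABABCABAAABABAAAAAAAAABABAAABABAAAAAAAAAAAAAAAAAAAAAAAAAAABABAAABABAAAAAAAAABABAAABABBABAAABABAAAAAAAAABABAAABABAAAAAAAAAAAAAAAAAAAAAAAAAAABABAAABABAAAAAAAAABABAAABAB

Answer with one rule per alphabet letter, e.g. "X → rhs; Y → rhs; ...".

A->AAA, B->BAB, C->CAB

  step 3 ⇒ step 4: BABAAABABAAAAAAAAABABAAABABCABAAABABAAAAAAAAABABAAABABBABAAABABAAAAAAAAABABAAABAB ⇒ BAB·AAA·BAB·AAA·AAA·AAA·BAB·AAA·BAB·AAA·AAA·AAA·AAA·AAA·AAA·AAA·AAA·AAA·BAB·AAA·BAB·AAA·AAA·AAA·BAB·AAA·BAB·CAB·AAA·BAB·AAA·AAA·AAA·BAB·AAA·BAB·AAA·AAA·AAA·AAA·AAA·AAA·AAA·AAA·AAA·BAB·AAA·BAB·AAA·AAA·AAA·BAB·AAA·BAB·BAB·AAA·BAB·AAA·AAA·AAA·BAB·AAA·BAB·AAA·AAA·AAA·AAA·AAA·AAA·AAA·AAA·AAA·BAB·AAA·BAB·AAA·AAA·AAA·BAB·AAA·BAB
    A ↦ AAA
    B ↦ BAB
    C ↦ CAB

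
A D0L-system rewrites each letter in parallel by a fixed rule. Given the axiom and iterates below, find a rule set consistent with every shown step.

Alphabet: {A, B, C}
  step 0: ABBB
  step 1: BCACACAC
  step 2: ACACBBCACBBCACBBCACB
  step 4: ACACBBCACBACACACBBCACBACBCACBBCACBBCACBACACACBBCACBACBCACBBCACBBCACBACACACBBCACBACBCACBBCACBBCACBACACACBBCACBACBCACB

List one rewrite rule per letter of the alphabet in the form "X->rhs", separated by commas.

  step 1 ⇒ step 2: BCACACAC ⇒ AC·ACB·BC·ACB·BC·ACB·BC·ACB
    A ↦ BC
    B ↦ AC
    C ↦ ACB

A->BC, B->AC, C->ACB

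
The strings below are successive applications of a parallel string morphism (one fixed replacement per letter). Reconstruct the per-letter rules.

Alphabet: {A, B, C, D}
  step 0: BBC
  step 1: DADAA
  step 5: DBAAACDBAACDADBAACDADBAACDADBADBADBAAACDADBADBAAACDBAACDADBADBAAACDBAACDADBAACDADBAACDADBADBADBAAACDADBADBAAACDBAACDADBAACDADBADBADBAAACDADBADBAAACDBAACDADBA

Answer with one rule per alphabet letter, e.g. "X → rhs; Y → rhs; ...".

A->DBA, B->DA, C->A, D->AC

  step 0 ⇒ step 1: BBC ⇒ DA·DA·A
    B ↦ DA
    C ↦ A
    A ↦ DBA  (constrained at step 1)
    D ↦ AC  (constrained at step 1)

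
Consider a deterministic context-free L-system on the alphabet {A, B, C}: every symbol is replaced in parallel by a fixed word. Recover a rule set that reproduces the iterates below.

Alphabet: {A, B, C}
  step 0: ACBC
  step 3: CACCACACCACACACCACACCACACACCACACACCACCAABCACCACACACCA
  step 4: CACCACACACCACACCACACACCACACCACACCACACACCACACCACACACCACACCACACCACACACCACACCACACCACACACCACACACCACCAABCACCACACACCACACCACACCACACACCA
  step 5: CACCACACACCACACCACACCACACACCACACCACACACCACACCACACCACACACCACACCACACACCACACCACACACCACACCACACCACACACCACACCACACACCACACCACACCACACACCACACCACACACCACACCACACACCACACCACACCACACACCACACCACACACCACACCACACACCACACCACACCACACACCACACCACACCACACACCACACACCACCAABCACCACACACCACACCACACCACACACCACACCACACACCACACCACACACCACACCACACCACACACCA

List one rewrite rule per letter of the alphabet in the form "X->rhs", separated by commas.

A->CCA, B->AB, C->CA

  step 4 ⇒ step 5: CACCACACACCACACCACACACCACACCACACCACACACCACACCACACACCACACCACACCACACACCACACCACACCACACACCACACACCACCAABCACCACACACCACACCACACCACACACCA ⇒ CA·CCA·CA·CA·CCA·CA·CCA·CA·CCA·CA·CA·CCA·CA·CCA·CA·CA·CCA·CA·CCA·CA·CCA·CA·CA·CCA·CA·CCA·CA·CA·CCA·CA·CCA·CA·CA·CCA·CA·CCA·CA·CCA·CA·CA·CCA·CA·CCA·CA·CA·CCA·CA·CCA·CA·CCA·CA·CA·CCA·CA·CCA·CA·CA·CCA·CA·CCA·CA·CA·CCA·CA·CCA·CA·CCA·CA·CA·CCA·CA·CCA·CA·CA·CCA·CA·CCA·CA·CA·CCA·CA·CCA·CA·CCA·CA·CA·CCA·CA·CCA·CA·CCA·CA·CA·CCA·CA·CA·CCA·CCA·AB·CA·CCA·CA·CA·CCA·CA·CCA·CA·CCA·CA·CA·CCA·CA·CCA·CA·CA·CCA·CA·CCA·CA·CA·CCA·CA·CCA·CA·CCA·CA·CA·CCA
    A ↦ CCA
    B ↦ AB
    C ↦ CA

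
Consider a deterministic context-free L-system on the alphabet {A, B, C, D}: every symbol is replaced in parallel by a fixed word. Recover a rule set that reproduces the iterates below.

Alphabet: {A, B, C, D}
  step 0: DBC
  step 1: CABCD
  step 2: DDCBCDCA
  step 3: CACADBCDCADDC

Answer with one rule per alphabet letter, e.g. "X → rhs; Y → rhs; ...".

  step 2 ⇒ step 3: DDCBCDCA ⇒ CA·CA·D·BC·D·CA·D·DC
    A ↦ DC
    B ↦ BC
    C ↦ D
    D ↦ CA

A->DC, B->BC, C->D, D->CA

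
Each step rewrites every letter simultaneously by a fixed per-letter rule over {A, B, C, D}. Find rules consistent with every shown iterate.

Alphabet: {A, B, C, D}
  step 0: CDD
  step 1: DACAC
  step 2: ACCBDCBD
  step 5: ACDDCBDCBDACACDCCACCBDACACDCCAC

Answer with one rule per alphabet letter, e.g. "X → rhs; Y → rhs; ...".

A->CB, B->CC, C->D, D->AC

  step 1 ⇒ step 2: DACAC ⇒ AC·CB·D·CB·D
    A ↦ CB
    C ↦ D
    D ↦ AC
    B ↦ CC  (constrained at step 2)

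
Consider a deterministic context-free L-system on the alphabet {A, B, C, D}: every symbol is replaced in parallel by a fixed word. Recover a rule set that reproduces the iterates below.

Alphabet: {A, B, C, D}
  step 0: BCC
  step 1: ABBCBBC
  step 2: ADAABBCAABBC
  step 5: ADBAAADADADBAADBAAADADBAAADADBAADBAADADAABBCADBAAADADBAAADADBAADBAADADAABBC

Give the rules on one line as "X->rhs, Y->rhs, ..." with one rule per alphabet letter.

A->AD, B->A, C->BBC, D->BA

  step 1 ⇒ step 2: ABBCBBC ⇒ AD·A·A·BBC·A·A·BBC
    A ↦ AD
    B ↦ A
    C ↦ BBC
    D ↦ BA  (constrained at step 2)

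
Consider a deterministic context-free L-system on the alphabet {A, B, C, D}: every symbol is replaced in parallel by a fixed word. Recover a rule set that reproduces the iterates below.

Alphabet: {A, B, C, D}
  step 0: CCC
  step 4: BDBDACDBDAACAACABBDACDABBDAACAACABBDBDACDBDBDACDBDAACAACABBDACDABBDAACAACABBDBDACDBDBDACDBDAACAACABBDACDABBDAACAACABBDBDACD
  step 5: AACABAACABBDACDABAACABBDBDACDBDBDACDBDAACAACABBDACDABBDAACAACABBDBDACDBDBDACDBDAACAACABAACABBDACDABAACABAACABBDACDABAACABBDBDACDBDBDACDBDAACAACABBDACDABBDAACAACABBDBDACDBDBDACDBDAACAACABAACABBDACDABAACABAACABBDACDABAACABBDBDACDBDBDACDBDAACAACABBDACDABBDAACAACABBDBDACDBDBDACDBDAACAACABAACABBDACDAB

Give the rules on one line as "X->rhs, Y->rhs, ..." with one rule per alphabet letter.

  step 4 ⇒ step 5: BDBDACDBDAACAACABBDACDABBDAACAACABBDBDACDBDBDACDBDAACAACABBDACDABBDAACAACABBDBDACDBDBDACDBDAACAACABBDACDABBDAACAACABBDBDACD ⇒ AAC·AB·AAC·AB·BD·ACD·AB·AAC·AB·BD·BD·ACD·BD·BD·ACD·BD·AAC·AAC·AB·BD·ACD·AB·BD·AAC·AAC·AB·BD·BD·ACD·BD·BD·ACD·BD·AAC·AAC·AB·AAC·AB·BD·ACD·AB·AAC·AB·AAC·AB·BD·ACD·AB·AAC·AB·BD·BD·ACD·BD·BD·ACD·BD·AAC·AAC·AB·BD·ACD·AB·BD·AAC·AAC·AB·BD·BD·ACD·BD·BD·ACD·BD·AAC·AAC·AB·AAC·AB·BD·ACD·AB·AAC·AB·AAC·AB·BD·ACD·AB·AAC·AB·BD·BD·ACD·BD·BD·ACD·BD·AAC·AAC·AB·BD·ACD·AB·BD·AAC·AAC·AB·BD·BD·ACD·BD·BD·ACD·BD·AAC·AAC·AB·AAC·AB·BD·ACD·AB
    A ↦ BD
    B ↦ AAC
    C ↦ ACD
    D ↦ AB

A->BD, B->AAC, C->ACD, D->AB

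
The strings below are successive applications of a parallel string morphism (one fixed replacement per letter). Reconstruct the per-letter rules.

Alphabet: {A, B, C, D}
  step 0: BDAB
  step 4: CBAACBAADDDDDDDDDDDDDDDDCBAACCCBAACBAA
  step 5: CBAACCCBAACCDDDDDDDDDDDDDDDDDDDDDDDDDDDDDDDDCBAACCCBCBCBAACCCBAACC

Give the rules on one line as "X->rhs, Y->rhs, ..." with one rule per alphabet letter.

A->C, B->AA, C->CB, D->DD

  step 4 ⇒ step 5: CBAACBAADDDDDDDDDDDDDDDDCBAACCCBAACBAA ⇒ CB·AA·C·C·CB·AA·C·C·DD·DD·DD·DD·DD·DD·DD·DD·DD·DD·DD·DD·DD·DD·DD·DD·CB·AA·C·C·CB·CB·CB·AA·C·C·CB·AA·C·C
    A ↦ C
    B ↦ AA
    C ↦ CB
    D ↦ DD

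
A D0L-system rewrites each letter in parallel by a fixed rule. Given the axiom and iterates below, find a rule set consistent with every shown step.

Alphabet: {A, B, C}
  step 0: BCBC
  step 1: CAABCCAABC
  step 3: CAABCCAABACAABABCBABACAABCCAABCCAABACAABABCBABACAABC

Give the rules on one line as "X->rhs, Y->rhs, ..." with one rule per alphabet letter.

  step 0 ⇒ step 1: BCBC ⇒ CAA·BC·CAA·BC
    B ↦ CAA
    C ↦ BC
    A ↦ BA  (constrained at step 1)

A->BA, B->CAA, C->BC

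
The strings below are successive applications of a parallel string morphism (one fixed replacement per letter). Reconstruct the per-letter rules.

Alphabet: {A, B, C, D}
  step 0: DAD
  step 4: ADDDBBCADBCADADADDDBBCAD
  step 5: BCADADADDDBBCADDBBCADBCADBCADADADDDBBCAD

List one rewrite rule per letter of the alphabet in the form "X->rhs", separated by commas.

  step 4 ⇒ step 5: ADDDBBCADBCADADADDDBBCAD ⇒ BC·AD·AD·AD·D·D·B·BC·AD·D·B·BC·AD·BC·AD·BC·AD·AD·AD·D·D·B·BC·AD
    A ↦ BC
    B ↦ D
    C ↦ B
    D ↦ AD

A->BC, B->D, C->B, D->AD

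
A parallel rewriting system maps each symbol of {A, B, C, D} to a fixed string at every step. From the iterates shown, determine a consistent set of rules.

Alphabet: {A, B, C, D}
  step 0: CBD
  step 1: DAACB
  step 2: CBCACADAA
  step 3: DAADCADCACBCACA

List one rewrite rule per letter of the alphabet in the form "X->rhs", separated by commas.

A->CA, B->AA, C->D, D->CB

  step 2 ⇒ step 3: CBCACADAA ⇒ D·AA·D·CA·D·CA·CB·CA·CA
    A ↦ CA
    B ↦ AA
    C ↦ D
    D ↦ CB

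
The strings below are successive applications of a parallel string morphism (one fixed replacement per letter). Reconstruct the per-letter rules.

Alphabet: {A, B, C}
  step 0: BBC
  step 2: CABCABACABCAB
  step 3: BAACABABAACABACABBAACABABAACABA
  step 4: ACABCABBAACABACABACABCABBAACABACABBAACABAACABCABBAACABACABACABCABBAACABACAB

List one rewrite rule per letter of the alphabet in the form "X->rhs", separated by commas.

  step 3 ⇒ step 4: BAACABABAACABACABBAACABABAACABA ⇒ A·CAB·CAB·BAA·CAB·A·CAB·A·CAB·CAB·BAA·CAB·A·CAB·BAA·CAB·A·A·CAB·CAB·BAA·CAB·A·CAB·A·CAB·CAB·BAA·CAB·A·CAB
    A ↦ CAB
    B ↦ A
    C ↦ BAA

A->CAB, B->A, C->BAA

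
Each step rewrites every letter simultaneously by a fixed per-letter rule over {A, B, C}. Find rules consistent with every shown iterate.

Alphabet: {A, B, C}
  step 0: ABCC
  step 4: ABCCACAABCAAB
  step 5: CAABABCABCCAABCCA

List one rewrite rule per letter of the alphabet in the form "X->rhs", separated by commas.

  step 4 ⇒ step 5: ABCCACAABCAAB ⇒ C·A·AB·AB·C·AB·C·C·A·AB·C·C·A
    A ↦ C
    B ↦ A
    C ↦ AB

A->C, B->A, C->AB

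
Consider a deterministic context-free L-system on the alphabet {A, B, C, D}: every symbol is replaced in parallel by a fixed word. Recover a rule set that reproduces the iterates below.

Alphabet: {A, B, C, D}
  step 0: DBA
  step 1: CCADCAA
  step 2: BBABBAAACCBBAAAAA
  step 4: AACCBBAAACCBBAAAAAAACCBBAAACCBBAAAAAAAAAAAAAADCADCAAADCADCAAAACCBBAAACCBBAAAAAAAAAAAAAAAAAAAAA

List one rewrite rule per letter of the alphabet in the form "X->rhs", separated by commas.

  step 1 ⇒ step 2: CCADCAA ⇒ BBA·BBA·AA·CC·BBA·AA·AA
    A ↦ AA
    C ↦ BBA
    D ↦ CC
  step 0 ⇒ step 1: DBA ⇒ CC·ADC·AA
    B ↦ ADC

A->AA, B->ADC, C->BBA, D->CC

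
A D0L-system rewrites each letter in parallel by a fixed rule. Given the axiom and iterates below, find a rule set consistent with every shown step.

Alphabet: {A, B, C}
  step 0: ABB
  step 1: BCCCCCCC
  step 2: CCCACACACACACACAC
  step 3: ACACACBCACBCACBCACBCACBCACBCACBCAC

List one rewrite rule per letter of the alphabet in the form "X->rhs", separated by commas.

A->BC, B->CCC, C->AC

  step 2 ⇒ step 3: CCCACACACACACACAC ⇒ AC·AC·AC·BC·AC·BC·AC·BC·AC·BC·AC·BC·AC·BC·AC·BC·AC
    A ↦ BC
    C ↦ AC
  step 0 ⇒ step 1: ABB ⇒ BC·CCC·CCC
    B ↦ CCC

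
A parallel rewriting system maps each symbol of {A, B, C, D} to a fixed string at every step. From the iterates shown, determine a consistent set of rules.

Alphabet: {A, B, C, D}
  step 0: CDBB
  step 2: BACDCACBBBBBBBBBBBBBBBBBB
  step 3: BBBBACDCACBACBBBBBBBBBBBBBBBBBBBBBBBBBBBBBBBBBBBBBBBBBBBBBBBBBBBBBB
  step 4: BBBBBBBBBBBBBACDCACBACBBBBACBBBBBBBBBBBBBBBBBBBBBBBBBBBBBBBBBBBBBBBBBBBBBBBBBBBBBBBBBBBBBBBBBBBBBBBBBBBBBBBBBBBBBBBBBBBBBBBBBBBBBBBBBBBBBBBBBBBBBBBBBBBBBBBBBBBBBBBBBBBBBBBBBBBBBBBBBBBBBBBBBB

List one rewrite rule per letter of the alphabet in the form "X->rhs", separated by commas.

A->B, B->BBB, C->AC, D->DC

  step 3 ⇒ step 4: BBBBACDCACBACBBBBBBBBBBBBBBBBBBBBBBBBBBBBBBBBBBBBBBBBBBBBBBBBBBBBBB ⇒ BBB·BBB·BBB·BBB·B·AC·DC·AC·B·AC·BBB·B·AC·BBB·BBB·BBB·BBB·BBB·BBB·BBB·BBB·BBB·BBB·BBB·BBB·BBB·BBB·BBB·BBB·BBB·BBB·BBB·BBB·BBB·BBB·BBB·BBB·BBB·BBB·BBB·BBB·BBB·BBB·BBB·BBB·BBB·BBB·BBB·BBB·BBB·BBB·BBB·BBB·BBB·BBB·BBB·BBB·BBB·BBB·BBB·BBB·BBB·BBB·BBB·BBB·BBB·BBB
    A ↦ B
    B ↦ BBB
    C ↦ AC
    D ↦ DC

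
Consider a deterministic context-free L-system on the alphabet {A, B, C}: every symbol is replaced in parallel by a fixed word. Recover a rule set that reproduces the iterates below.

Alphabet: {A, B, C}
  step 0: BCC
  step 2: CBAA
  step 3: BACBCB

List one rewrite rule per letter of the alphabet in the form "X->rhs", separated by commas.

  step 2 ⇒ step 3: CBAA ⇒ B·A·CB·CB
    A ↦ CB
    B ↦ A
    C ↦ B

A->CB, B->A, C->B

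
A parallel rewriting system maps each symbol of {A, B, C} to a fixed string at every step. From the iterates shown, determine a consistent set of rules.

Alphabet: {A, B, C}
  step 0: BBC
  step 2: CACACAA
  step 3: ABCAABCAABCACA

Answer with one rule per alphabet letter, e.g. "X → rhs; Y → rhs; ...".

A->CA, B->A, C->AB

  step 2 ⇒ step 3: CACACAA ⇒ AB·CA·AB·CA·AB·CA·CA
    A ↦ CA
    C ↦ AB
    B ↦ A  (constrained at step 0)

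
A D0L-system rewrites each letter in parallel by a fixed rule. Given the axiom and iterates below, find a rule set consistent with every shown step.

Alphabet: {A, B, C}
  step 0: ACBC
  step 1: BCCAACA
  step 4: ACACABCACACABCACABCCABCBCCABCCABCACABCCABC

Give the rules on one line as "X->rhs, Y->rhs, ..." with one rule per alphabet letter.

  step 0 ⇒ step 1: ACBC ⇒ BC·CA·A·CA
    A ↦ BC
    B ↦ A
    C ↦ CA

A->BC, B->A, C->CA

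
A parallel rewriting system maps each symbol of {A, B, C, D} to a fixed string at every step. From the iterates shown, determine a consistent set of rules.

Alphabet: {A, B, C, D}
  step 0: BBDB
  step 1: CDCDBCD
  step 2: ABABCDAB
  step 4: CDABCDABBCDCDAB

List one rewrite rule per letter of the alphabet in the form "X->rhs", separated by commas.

  step 1 ⇒ step 2: CDCDBCD ⇒ A·B·A·B·CD·A·B
    B ↦ CD
    C ↦ A
    D ↦ B
    A ↦ B  (constrained at step 2)

A->B, B->CD, C->A, D->B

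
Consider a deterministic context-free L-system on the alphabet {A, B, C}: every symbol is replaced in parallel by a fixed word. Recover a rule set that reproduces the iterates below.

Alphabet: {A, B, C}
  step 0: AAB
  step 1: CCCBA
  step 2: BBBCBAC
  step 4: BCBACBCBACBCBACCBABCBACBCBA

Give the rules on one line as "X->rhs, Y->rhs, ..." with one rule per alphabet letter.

  step 1 ⇒ step 2: CCCBA ⇒ B·B·B·CBA·C
    A ↦ C
    B ↦ CBA
    C ↦ B

A->C, B->CBA, C->B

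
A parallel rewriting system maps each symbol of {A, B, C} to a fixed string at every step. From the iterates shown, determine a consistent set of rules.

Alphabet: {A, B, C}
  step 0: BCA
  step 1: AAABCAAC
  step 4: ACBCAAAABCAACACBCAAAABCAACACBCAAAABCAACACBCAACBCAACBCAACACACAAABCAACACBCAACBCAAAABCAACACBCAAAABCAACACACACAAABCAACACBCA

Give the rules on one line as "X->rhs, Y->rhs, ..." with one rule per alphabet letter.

A->AC, B->AAA, C->BCA

  step 0 ⇒ step 1: BCA ⇒ AAA·BCA·AC
    A ↦ AC
    B ↦ AAA
    C ↦ BCA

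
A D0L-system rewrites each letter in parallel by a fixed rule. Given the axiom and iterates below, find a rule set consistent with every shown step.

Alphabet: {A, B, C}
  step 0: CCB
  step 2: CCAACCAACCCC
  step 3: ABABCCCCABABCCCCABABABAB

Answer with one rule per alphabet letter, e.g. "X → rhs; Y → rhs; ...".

A->CC, B->AA, C->AB

  step 2 ⇒ step 3: CCAACCAACCCC ⇒ AB·AB·CC·CC·AB·AB·CC·CC·AB·AB·AB·AB
    A ↦ CC
    C ↦ AB
    B ↦ AA  (constrained at step 0)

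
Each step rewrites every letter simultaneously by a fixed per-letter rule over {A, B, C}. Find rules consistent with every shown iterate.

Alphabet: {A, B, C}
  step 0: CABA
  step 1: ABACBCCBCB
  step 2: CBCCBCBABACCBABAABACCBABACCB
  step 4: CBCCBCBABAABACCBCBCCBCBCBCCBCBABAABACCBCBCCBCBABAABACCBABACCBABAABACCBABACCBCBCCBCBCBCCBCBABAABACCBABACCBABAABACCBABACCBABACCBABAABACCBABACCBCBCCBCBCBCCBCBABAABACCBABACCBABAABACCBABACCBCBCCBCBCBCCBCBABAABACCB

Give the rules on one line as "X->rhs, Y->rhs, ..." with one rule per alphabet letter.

A->CB, B->CCB, C->ABA

  step 1 ⇒ step 2: ABACBCCBCB ⇒ CB·CCB·CB·ABA·CCB·ABA·ABA·CCB·ABA·CCB
    A ↦ CB
    B ↦ CCB
    C ↦ ABA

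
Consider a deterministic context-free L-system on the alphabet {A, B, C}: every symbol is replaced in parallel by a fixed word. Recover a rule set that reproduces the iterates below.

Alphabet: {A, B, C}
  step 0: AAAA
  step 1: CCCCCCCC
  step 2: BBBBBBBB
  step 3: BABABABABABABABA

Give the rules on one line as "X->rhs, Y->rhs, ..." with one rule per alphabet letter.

A->CC, B->BA, C->B

  step 2 ⇒ step 3: BBBBBBBB ⇒ BA·BA·BA·BA·BA·BA·BA·BA
    B ↦ BA
  step 0 ⇒ step 1: AAAA ⇒ CC·CC·CC·CC
    A ↦ CC
  step 1 ⇒ step 2: CCCCCCCC ⇒ B·B·B·B·B·B·B·B
    C ↦ B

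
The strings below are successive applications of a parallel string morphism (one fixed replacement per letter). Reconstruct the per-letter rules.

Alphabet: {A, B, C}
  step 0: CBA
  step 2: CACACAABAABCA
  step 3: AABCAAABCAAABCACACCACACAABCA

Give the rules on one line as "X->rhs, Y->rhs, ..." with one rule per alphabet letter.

A->CA, B->C, C->AAB

  step 2 ⇒ step 3: CACACAABAABCA ⇒ AAB·CA·AAB·CA·AAB·CA·CA·C·CA·CA·C·AAB·CA
    A ↦ CA
    B ↦ C
    C ↦ AAB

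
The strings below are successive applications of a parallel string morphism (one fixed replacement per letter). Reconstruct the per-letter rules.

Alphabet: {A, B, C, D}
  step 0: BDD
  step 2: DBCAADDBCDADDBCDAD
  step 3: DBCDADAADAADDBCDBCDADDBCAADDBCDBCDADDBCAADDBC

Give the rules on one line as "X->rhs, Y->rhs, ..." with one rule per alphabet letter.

A->AAD, B->DA, C->D, D->DBC

  step 2 ⇒ step 3: DBCAADDBCDADDBCDAD ⇒ DBC·DA·D·AAD·AAD·DBC·DBC·DA·D·DBC·AAD·DBC·DBC·DA·D·DBC·AAD·DBC
    A ↦ AAD
    B ↦ DA
    C ↦ D
    D ↦ DBC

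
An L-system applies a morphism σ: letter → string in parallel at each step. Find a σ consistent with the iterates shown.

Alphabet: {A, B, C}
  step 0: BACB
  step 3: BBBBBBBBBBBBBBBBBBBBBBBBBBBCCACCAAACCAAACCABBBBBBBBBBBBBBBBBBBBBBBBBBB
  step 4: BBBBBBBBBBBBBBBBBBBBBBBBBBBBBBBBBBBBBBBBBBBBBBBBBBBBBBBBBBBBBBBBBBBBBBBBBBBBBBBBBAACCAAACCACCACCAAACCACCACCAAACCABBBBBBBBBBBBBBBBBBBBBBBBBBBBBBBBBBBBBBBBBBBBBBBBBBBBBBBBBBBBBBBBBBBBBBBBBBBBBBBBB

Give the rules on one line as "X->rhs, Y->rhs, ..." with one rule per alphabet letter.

  step 3 ⇒ step 4: BBBBBBBBBBBBBBBBBBBBBBBBBBBCCACCAAACCAAACCABBBBBBBBBBBBBBBBBBBBBBBBBBB ⇒ BBB·BBB·BBB·BBB·BBB·BBB·BBB·BBB·BBB·BBB·BBB·BBB·BBB·BBB·BBB·BBB·BBB·BBB·BBB·BBB·BBB·BBB·BBB·BBB·BBB·BBB·BBB·A·A·CCA·A·A·CCA·CCA·CCA·A·A·CCA·CCA·CCA·A·A·CCA·BBB·BBB·BBB·BBB·BBB·BBB·BBB·BBB·BBB·BBB·BBB·BBB·BBB·BBB·BBB·BBB·BBB·BBB·BBB·BBB·BBB·BBB·BBB·BBB·BBB·BBB·BBB
    A ↦ CCA
    B ↦ BBB
    C ↦ A

A->CCA, B->BBB, C->A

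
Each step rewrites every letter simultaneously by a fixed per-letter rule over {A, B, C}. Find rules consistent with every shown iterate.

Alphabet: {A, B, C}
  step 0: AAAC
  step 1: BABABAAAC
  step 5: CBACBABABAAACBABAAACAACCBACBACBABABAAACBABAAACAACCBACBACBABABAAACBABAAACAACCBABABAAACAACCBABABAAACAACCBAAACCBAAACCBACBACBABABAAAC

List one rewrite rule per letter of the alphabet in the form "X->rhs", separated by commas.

  step 0 ⇒ step 1: AAAC ⇒ BA·BA·BA·AAC
    A ↦ BA
    C ↦ AAC
    B ↦ C  (constrained at step 1)

A->BA, B->C, C->AAC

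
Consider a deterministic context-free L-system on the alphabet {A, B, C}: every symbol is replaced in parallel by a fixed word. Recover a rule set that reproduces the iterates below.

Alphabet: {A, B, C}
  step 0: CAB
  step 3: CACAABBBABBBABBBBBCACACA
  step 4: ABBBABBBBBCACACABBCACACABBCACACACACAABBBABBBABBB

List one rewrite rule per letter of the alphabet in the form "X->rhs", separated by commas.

A->BB, B->CA, C->AB

  step 3 ⇒ step 4: CACAABBBABBBABBBBBCACACA ⇒ AB·BB·AB·BB·BB·CA·CA·CA·BB·CA·CA·CA·BB·CA·CA·CA·CA·CA·AB·BB·AB·BB·AB·BB
    A ↦ BB
    B ↦ CA
    C ↦ AB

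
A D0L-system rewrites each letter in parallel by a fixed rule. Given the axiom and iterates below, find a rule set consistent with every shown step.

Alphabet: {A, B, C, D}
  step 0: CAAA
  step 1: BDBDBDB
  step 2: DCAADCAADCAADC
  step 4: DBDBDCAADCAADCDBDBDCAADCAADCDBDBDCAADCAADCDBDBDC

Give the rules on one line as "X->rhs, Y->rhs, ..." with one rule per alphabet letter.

A->DB, B->DC, C->B, D->AA

  step 1 ⇒ step 2: BDBDBDB ⇒ DC·AA·DC·AA·DC·AA·DC
    B ↦ DC
    D ↦ AA
  step 0 ⇒ step 1: CAAA ⇒ B·DB·DB·DB
    A ↦ DB
  step 0 ⇒ step 1: CAAA ⇒ B·DB·DB·DB
    C ↦ B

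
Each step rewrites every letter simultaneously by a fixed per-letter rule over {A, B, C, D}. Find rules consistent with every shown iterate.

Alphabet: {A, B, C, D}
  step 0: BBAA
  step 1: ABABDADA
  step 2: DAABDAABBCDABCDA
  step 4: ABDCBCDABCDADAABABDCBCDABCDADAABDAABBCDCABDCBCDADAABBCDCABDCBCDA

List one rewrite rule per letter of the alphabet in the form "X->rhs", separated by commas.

  step 1 ⇒ step 2: ABABDADA ⇒ DA·AB·DA·AB·BC·DA·BC·DA
    A ↦ DA
    B ↦ AB
    D ↦ BC
    C ↦ DC  (constrained at step 2)

A->DA, B->AB, C->DC, D->BC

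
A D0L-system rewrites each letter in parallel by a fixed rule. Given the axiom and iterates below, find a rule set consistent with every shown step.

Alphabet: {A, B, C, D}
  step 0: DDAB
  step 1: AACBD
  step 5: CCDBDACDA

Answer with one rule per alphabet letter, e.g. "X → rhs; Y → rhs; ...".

A->C, B->BD, C->D, D->A

  step 0 ⇒ step 1: DDAB ⇒ A·A·C·BD
    A ↦ C
    B ↦ BD
    D ↦ A
    C ↦ D  (constrained at step 1)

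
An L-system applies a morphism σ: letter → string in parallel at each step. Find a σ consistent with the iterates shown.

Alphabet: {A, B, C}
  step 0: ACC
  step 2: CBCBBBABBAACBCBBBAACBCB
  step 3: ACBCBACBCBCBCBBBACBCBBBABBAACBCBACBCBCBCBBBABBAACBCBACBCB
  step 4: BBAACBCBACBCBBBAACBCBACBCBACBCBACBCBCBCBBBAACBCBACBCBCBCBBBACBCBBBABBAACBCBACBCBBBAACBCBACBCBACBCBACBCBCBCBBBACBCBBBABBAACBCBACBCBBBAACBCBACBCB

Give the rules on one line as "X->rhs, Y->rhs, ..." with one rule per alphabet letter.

  step 3 ⇒ step 4: ACBCBACBCBCBCBBBACBCBBBABBAACBCBACBCBCBCBBBABBAACBCBACBCB ⇒ BBA·ACB·CB·ACB·CB·BBA·ACB·CB·ACB·CB·ACB·CB·ACB·CB·CB·CB·BBA·ACB·CB·ACB·CB·CB·CB·BBA·CB·CB·BBA·BBA·ACB·CB·ACB·CB·BBA·ACB·CB·ACB·CB·ACB·CB·ACB·CB·CB·CB·BBA·CB·CB·BBA·BBA·ACB·CB·ACB·CB·BBA·ACB·CB·ACB·CB
    A ↦ BBA
    B ↦ CB
    C ↦ ACB

A->BBA, B->CB, C->ACB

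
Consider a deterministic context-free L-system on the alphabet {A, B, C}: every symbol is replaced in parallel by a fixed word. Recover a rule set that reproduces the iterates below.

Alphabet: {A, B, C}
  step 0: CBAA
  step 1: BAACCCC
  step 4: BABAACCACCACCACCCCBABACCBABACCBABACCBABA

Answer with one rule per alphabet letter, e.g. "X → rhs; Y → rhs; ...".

  step 0 ⇒ step 1: CBAA ⇒ BA·A·CC·CC
    A ↦ CC
    B ↦ A
    C ↦ BA

A->CC, B->A, C->BA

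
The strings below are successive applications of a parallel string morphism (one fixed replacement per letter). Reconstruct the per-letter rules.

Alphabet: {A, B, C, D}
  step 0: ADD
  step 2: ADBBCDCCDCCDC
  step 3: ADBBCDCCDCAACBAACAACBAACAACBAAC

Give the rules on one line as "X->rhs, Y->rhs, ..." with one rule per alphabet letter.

A->ADB, B->CDC, C->AAC, D->B

  step 2 ⇒ step 3: ADBBCDCCDCCDC ⇒ ADB·B·CDC·CDC·AAC·B·AAC·AAC·B·AAC·AAC·B·AAC
    A ↦ ADB
    B ↦ CDC
    C ↦ AAC
    D ↦ B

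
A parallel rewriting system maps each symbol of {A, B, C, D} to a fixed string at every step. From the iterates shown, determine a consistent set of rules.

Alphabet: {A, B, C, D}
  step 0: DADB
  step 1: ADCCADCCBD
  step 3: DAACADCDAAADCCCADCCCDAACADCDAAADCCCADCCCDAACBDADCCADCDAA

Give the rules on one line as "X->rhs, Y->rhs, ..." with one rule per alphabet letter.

A->C, B->CBD, C->DAA, D->ADC

  step 0 ⇒ step 1: DADB ⇒ ADC·C·ADC·CBD
    A ↦ C
    B ↦ CBD
    D ↦ ADC
    C ↦ DAA  (constrained at step 1)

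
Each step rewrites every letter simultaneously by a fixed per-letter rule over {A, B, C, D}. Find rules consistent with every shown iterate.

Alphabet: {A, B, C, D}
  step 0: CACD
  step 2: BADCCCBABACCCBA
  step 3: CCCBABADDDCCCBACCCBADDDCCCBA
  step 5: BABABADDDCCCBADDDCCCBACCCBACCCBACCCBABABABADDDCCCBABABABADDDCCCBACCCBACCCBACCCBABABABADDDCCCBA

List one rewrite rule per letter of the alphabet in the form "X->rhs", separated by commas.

A->CBA, B->CC, C->D, D->BA

  step 2 ⇒ step 3: BADCCCBABACCCBA ⇒ CC·CBA·BA·D·D·D·CC·CBA·CC·CBA·D·D·D·CC·CBA
    A ↦ CBA
    B ↦ CC
    C ↦ D
    D ↦ BA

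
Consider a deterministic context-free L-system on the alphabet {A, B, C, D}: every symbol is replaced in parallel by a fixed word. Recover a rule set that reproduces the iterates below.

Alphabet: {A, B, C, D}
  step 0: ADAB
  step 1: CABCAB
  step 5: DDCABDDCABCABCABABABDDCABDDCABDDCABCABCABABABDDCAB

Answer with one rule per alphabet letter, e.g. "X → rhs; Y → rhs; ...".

A->C, B->AB, C->DD, D->AB

  step 0 ⇒ step 1: ADAB ⇒ C·AB·C·AB
    A ↦ C
    B ↦ AB
    D ↦ AB
    C ↦ DD  (constrained at step 1)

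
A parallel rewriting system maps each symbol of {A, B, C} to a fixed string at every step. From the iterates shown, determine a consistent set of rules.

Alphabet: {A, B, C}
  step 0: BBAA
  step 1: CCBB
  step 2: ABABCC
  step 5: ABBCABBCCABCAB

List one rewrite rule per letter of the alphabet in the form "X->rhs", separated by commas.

A->B, B->C, C->AB

  step 1 ⇒ step 2: CCBB ⇒ AB·AB·C·C
    B ↦ C
    C ↦ AB
  step 0 ⇒ step 1: BBAA ⇒ C·C·B·B
    A ↦ B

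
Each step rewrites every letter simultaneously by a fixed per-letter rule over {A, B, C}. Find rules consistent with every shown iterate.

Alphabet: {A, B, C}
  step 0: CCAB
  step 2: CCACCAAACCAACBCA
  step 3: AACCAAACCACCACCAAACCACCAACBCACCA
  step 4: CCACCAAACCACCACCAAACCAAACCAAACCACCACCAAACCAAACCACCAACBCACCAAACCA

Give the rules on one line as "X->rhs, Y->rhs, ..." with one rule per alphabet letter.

  step 3 ⇒ step 4: AACCAAACCACCACCAAACCACCAACBCACCA ⇒ CCA·CCA·A·A·CCA·CCA·CCA·A·A·CCA·A·A·CCA·A·A·CCA·CCA·CCA·A·A·CCA·A·A·CCA·CCA·A·CBC·A·CCA·A·A·CCA
    A ↦ CCA
    B ↦ CBC
    C ↦ A

A->CCA, B->CBC, C->A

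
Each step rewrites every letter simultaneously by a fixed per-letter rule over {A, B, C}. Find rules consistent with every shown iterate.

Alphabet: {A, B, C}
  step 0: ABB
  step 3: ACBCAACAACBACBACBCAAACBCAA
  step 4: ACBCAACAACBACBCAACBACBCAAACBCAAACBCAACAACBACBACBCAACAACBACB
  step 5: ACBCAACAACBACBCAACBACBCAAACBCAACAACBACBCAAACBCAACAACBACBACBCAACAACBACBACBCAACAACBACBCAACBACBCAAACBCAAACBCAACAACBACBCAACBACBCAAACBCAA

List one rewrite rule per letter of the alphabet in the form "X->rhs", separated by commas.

  step 4 ⇒ step 5: ACBCAACAACBACBCAACBACBCAAACBCAAACBCAACAACBACBACBCAACAACBACB ⇒ ACB·CA·A·CA·ACB·ACB·CA·ACB·ACB·CA·A·ACB·CA·A·CA·ACB·ACB·CA·A·ACB·CA·A·CA·ACB·ACB·ACB·CA·A·CA·ACB·ACB·ACB·CA·A·CA·ACB·ACB·CA·ACB·ACB·CA·A·ACB·CA·A·ACB·CA·A·CA·ACB·ACB·CA·ACB·ACB·CA·A·ACB·CA·A
    A ↦ ACB
    B ↦ A
    C ↦ CA

A->ACB, B->A, C->CA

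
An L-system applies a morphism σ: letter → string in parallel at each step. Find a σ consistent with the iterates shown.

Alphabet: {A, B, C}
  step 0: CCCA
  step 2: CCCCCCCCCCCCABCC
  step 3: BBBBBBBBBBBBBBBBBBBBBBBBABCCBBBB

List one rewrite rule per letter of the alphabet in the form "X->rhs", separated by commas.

  step 2 ⇒ step 3: CCCCCCCCCCCCABCC ⇒ BB·BB·BB·BB·BB·BB·BB·BB·BB·BB·BB·BB·AB·CC·BB·BB
    A ↦ AB
    B ↦ CC
    C ↦ BB

A->AB, B->CC, C->BB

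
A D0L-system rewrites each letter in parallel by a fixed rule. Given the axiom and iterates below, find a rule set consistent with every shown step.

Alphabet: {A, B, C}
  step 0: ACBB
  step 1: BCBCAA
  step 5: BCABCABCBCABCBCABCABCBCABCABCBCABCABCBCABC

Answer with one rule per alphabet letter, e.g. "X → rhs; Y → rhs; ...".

A->BC, B->A, C->BC

  step 0 ⇒ step 1: ACBB ⇒ BC·BC·A·A
    A ↦ BC
    B ↦ A
    C ↦ BC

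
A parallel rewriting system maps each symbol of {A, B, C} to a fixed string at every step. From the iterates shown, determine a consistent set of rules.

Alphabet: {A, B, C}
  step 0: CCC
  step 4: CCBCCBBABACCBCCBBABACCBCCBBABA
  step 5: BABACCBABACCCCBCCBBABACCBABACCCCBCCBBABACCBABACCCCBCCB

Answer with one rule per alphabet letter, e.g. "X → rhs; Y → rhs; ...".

A->B, B->CC, C->BA

  step 4 ⇒ step 5: CCBCCBBABACCBCCBBABACCBCCBBABA ⇒ BA·BA·CC·BA·BA·CC·CC·B·CC·B·BA·BA·CC·BA·BA·CC·CC·B·CC·B·BA·BA·CC·BA·BA·CC·CC·B·CC·B
    A ↦ B
    B ↦ CC
    C ↦ BA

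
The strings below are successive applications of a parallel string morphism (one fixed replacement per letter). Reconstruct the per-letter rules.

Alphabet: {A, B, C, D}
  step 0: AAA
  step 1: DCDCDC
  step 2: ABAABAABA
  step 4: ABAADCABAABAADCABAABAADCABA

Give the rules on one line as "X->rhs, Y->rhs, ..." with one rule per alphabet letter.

  step 1 ⇒ step 2: DCDCDC ⇒ A·BA·A·BA·A·BA
    C ↦ BA
    D ↦ A
  step 0 ⇒ step 1: AAA ⇒ DC·DC·DC
    A ↦ DC
    B ↦ DA  (constrained at step 2)

A->DC, B->DA, C->BA, D->A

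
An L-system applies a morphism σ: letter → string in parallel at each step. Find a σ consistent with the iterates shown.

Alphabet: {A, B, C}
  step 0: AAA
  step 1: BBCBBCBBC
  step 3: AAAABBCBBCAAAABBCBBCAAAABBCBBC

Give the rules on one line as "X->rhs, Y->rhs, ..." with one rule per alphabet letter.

  step 0 ⇒ step 1: AAA ⇒ BBC·BBC·BBC
    A ↦ BBC
    B ↦ C  (constrained at step 1)
    C ↦ AA  (constrained at step 1)

A->BBC, B->C, C->AA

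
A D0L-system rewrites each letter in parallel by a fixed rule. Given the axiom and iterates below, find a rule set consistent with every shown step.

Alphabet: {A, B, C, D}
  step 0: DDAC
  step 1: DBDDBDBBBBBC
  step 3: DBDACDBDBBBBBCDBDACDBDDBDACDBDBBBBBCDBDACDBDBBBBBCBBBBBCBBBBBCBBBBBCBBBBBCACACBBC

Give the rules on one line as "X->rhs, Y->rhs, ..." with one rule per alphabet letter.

  step 0 ⇒ step 1: DDAC ⇒ DBD·DBD·BBB·BBC
    A ↦ BBB
    C ↦ BBC
    D ↦ DBD
    B ↦ AC  (constrained at step 1)

A->BBB, B->AC, C->BBC, D->DBD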